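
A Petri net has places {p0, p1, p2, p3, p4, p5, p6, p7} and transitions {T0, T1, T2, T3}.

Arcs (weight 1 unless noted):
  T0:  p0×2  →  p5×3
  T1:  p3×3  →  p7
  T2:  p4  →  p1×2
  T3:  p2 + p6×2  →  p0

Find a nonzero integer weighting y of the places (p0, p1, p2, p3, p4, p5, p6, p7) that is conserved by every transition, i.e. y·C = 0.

Incidence matrix C (rows=places, cols=transitions):
       T0   T1   T2   T3
   p0  -2    0    0    1
   p1   0    0    2    0
   p2   0    0    0   -1
   p3   0   -3    0    0
   p4   0    0   -1    0
   p5   3    0    0    0
   p6   0    0    0   -2
   p7   0    1    0    0

Candidate y = [0, 1, 0, 0, 2, 0, 0, 0]; check y·C column-wise:
  col T0: 0·-2 + 1·0 + 2·0 + 0·3 = 0
  col T1: 1·0 + 0·-3 + 2·0 + 0·1 = 0
  col T2: 1·2 + 2·-1 = 0
  col T3: 0·1 + 1·0 + 0·-1 + 2·0 + 0·-2 = 0

y = (p0:0, p1:1, p2:0, p3:0, p4:2, p5:0, p6:0, p7:0)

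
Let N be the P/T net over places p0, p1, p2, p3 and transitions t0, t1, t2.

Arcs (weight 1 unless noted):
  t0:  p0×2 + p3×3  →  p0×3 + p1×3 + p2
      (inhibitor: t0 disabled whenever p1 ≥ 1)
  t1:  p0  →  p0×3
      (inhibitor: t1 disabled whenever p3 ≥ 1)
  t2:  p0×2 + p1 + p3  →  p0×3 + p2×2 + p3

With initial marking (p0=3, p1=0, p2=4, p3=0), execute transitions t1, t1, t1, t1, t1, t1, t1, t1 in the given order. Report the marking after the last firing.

step 1: fire t1:  (p0=3, p1=0, p2=4, p3=0) → (p0=5, p1=0, p2=4, p3=0)
step 2: fire t1:  (p0=5, p1=0, p2=4, p3=0) → (p0=7, p1=0, p2=4, p3=0)
step 3: fire t1:  (p0=7, p1=0, p2=4, p3=0) → (p0=9, p1=0, p2=4, p3=0)
step 4: fire t1:  (p0=9, p1=0, p2=4, p3=0) → (p0=11, p1=0, p2=4, p3=0)
step 5: fire t1:  (p0=11, p1=0, p2=4, p3=0) → (p0=13, p1=0, p2=4, p3=0)
step 6: fire t1:  (p0=13, p1=0, p2=4, p3=0) → (p0=15, p1=0, p2=4, p3=0)
step 7: fire t1:  (p0=15, p1=0, p2=4, p3=0) → (p0=17, p1=0, p2=4, p3=0)
step 8: fire t1:  (p0=17, p1=0, p2=4, p3=0) → (p0=19, p1=0, p2=4, p3=0)

(p0=19, p1=0, p2=4, p3=0)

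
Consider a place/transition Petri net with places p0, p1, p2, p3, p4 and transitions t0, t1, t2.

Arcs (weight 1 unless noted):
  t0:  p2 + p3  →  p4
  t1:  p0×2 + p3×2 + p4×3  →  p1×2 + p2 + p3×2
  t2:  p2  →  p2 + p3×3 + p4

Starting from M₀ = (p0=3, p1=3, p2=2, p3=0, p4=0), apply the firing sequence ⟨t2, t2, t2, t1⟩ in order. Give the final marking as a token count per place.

(p0=1, p1=5, p2=3, p3=9, p4=0)

step 1: fire t2:  (p0=3, p1=3, p2=2, p3=0, p4=0) → (p0=3, p1=3, p2=2, p3=3, p4=1)
step 2: fire t2:  (p0=3, p1=3, p2=2, p3=3, p4=1) → (p0=3, p1=3, p2=2, p3=6, p4=2)
step 3: fire t2:  (p0=3, p1=3, p2=2, p3=6, p4=2) → (p0=3, p1=3, p2=2, p3=9, p4=3)
step 4: fire t1:  (p0=3, p1=3, p2=2, p3=9, p4=3) → (p0=1, p1=5, p2=3, p3=9, p4=0)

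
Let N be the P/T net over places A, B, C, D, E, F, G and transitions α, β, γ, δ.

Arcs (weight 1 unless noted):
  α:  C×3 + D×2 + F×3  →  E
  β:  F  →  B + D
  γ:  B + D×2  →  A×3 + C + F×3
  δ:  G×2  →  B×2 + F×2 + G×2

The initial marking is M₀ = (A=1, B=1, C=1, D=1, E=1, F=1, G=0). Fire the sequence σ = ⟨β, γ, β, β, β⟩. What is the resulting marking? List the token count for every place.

step 1: fire β:  (A=1, B=1, C=1, D=1, E=1, F=1, G=0) → (A=1, B=2, C=1, D=2, E=1, F=0, G=0)
step 2: fire γ:  (A=1, B=2, C=1, D=2, E=1, F=0, G=0) → (A=4, B=1, C=2, D=0, E=1, F=3, G=0)
step 3: fire β:  (A=4, B=1, C=2, D=0, E=1, F=3, G=0) → (A=4, B=2, C=2, D=1, E=1, F=2, G=0)
step 4: fire β:  (A=4, B=2, C=2, D=1, E=1, F=2, G=0) → (A=4, B=3, C=2, D=2, E=1, F=1, G=0)
step 5: fire β:  (A=4, B=3, C=2, D=2, E=1, F=1, G=0) → (A=4, B=4, C=2, D=3, E=1, F=0, G=0)

(A=4, B=4, C=2, D=3, E=1, F=0, G=0)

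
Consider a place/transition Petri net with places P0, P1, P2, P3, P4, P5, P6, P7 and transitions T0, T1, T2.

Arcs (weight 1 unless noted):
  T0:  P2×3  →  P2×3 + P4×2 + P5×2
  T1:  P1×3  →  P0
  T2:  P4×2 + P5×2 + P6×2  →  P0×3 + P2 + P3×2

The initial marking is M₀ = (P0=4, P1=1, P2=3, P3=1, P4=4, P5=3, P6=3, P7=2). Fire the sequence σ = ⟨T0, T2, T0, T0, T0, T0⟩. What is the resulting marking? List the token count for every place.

step 1: fire T0:  (P0=4, P1=1, P2=3, P3=1, P4=4, P5=3, P6=3, P7=2) → (P0=4, P1=1, P2=3, P3=1, P4=6, P5=5, P6=3, P7=2)
step 2: fire T2:  (P0=4, P1=1, P2=3, P3=1, P4=6, P5=5, P6=3, P7=2) → (P0=7, P1=1, P2=4, P3=3, P4=4, P5=3, P6=1, P7=2)
step 3: fire T0:  (P0=7, P1=1, P2=4, P3=3, P4=4, P5=3, P6=1, P7=2) → (P0=7, P1=1, P2=4, P3=3, P4=6, P5=5, P6=1, P7=2)
step 4: fire T0:  (P0=7, P1=1, P2=4, P3=3, P4=6, P5=5, P6=1, P7=2) → (P0=7, P1=1, P2=4, P3=3, P4=8, P5=7, P6=1, P7=2)
step 5: fire T0:  (P0=7, P1=1, P2=4, P3=3, P4=8, P5=7, P6=1, P7=2) → (P0=7, P1=1, P2=4, P3=3, P4=10, P5=9, P6=1, P7=2)
step 6: fire T0:  (P0=7, P1=1, P2=4, P3=3, P4=10, P5=9, P6=1, P7=2) → (P0=7, P1=1, P2=4, P3=3, P4=12, P5=11, P6=1, P7=2)

(P0=7, P1=1, P2=4, P3=3, P4=12, P5=11, P6=1, P7=2)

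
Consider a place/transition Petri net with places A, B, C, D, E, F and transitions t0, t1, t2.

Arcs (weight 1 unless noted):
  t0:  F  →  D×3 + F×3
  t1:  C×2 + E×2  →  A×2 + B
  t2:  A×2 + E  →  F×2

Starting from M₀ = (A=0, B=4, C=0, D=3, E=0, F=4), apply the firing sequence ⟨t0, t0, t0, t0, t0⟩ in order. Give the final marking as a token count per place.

step 1: fire t0:  (A=0, B=4, C=0, D=3, E=0, F=4) → (A=0, B=4, C=0, D=6, E=0, F=6)
step 2: fire t0:  (A=0, B=4, C=0, D=6, E=0, F=6) → (A=0, B=4, C=0, D=9, E=0, F=8)
step 3: fire t0:  (A=0, B=4, C=0, D=9, E=0, F=8) → (A=0, B=4, C=0, D=12, E=0, F=10)
step 4: fire t0:  (A=0, B=4, C=0, D=12, E=0, F=10) → (A=0, B=4, C=0, D=15, E=0, F=12)
step 5: fire t0:  (A=0, B=4, C=0, D=15, E=0, F=12) → (A=0, B=4, C=0, D=18, E=0, F=14)

(A=0, B=4, C=0, D=18, E=0, F=14)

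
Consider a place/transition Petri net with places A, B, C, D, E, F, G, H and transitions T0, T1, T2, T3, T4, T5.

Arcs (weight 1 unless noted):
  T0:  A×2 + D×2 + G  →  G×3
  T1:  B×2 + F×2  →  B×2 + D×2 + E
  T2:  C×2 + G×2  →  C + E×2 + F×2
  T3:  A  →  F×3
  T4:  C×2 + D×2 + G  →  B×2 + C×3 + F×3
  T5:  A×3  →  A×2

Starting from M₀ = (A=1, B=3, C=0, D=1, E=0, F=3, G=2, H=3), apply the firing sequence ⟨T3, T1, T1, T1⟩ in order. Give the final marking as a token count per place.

step 1: fire T3:  (A=1, B=3, C=0, D=1, E=0, F=3, G=2, H=3) → (A=0, B=3, C=0, D=1, E=0, F=6, G=2, H=3)
step 2: fire T1:  (A=0, B=3, C=0, D=1, E=0, F=6, G=2, H=3) → (A=0, B=3, C=0, D=3, E=1, F=4, G=2, H=3)
step 3: fire T1:  (A=0, B=3, C=0, D=3, E=1, F=4, G=2, H=3) → (A=0, B=3, C=0, D=5, E=2, F=2, G=2, H=3)
step 4: fire T1:  (A=0, B=3, C=0, D=5, E=2, F=2, G=2, H=3) → (A=0, B=3, C=0, D=7, E=3, F=0, G=2, H=3)

(A=0, B=3, C=0, D=7, E=3, F=0, G=2, H=3)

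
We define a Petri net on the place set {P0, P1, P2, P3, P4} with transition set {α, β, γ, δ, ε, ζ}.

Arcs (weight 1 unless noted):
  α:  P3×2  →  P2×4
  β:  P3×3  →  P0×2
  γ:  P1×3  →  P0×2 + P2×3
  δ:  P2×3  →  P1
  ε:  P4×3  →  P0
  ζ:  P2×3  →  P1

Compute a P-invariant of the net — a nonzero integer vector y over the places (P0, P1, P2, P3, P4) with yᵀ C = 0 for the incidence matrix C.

Incidence matrix C (rows=places, cols=transitions):
        α    β    γ    δ    ε    ζ
   P0   0    2    2    0    1    0
   P1   0    0   -3    1    0    1
   P2   4    0    3   -3    0   -3
   P3  -2   -3    0    0    0    0
   P4   0    0    0    0   -3    0

Candidate y = [3, 3, 1, 2, 1]; check y·C column-wise:
  col α: 3·0 + 3·0 + 1·4 + 2·-2 + 1·0 = 0
  col β: 3·2 + 3·0 + 1·0 + 2·-3 + 1·0 = 0
  col γ: 3·2 + 3·-3 + 1·3 + 2·0 + 1·0 = 0
  col δ: 3·0 + 3·1 + 1·-3 + 2·0 + 1·0 = 0
  col ε: 3·1 + 3·0 + 1·0 + 2·0 + 1·-3 = 0
  col ζ: 3·0 + 3·1 + 1·-3 + 2·0 + 1·0 = 0

y = (P0:3, P1:3, P2:1, P3:2, P4:1)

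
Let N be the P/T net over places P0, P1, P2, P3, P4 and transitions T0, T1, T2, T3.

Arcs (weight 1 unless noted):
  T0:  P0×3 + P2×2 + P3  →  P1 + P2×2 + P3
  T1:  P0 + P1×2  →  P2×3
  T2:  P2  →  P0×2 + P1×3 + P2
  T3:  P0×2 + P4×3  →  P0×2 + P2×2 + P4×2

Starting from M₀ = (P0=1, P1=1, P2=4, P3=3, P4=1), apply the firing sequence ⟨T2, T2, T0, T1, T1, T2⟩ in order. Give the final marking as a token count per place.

(P0=2, P1=7, P2=10, P3=3, P4=1)

step 1: fire T2:  (P0=1, P1=1, P2=4, P3=3, P4=1) → (P0=3, P1=4, P2=4, P3=3, P4=1)
step 2: fire T2:  (P0=3, P1=4, P2=4, P3=3, P4=1) → (P0=5, P1=7, P2=4, P3=3, P4=1)
step 3: fire T0:  (P0=5, P1=7, P2=4, P3=3, P4=1) → (P0=2, P1=8, P2=4, P3=3, P4=1)
step 4: fire T1:  (P0=2, P1=8, P2=4, P3=3, P4=1) → (P0=1, P1=6, P2=7, P3=3, P4=1)
step 5: fire T1:  (P0=1, P1=6, P2=7, P3=3, P4=1) → (P0=0, P1=4, P2=10, P3=3, P4=1)
step 6: fire T2:  (P0=0, P1=4, P2=10, P3=3, P4=1) → (P0=2, P1=7, P2=10, P3=3, P4=1)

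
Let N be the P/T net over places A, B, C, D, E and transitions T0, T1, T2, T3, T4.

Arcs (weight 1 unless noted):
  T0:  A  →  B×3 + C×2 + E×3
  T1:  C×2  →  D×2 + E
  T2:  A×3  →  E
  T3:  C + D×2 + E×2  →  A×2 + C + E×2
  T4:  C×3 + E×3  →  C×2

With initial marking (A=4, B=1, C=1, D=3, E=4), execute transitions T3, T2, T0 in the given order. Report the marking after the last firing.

step 1: fire T3:  (A=4, B=1, C=1, D=3, E=4) → (A=6, B=1, C=1, D=1, E=4)
step 2: fire T2:  (A=6, B=1, C=1, D=1, E=4) → (A=3, B=1, C=1, D=1, E=5)
step 3: fire T0:  (A=3, B=1, C=1, D=1, E=5) → (A=2, B=4, C=3, D=1, E=8)

(A=2, B=4, C=3, D=1, E=8)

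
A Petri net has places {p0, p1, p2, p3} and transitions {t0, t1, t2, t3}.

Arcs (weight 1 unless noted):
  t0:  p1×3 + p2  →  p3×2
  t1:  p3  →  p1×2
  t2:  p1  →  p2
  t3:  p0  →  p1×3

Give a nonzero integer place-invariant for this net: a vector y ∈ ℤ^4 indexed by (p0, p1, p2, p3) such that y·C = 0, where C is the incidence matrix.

y = (p0:3, p1:1, p2:1, p3:2)

Incidence matrix C (rows=places, cols=transitions):
       t0   t1   t2   t3
   p0   0    0    0   -1
   p1  -3    2   -1    3
   p2  -1    0    1    0
   p3   2   -1    0    0

Candidate y = [3, 1, 1, 2]; check y·C column-wise:
  col t0: 3·0 + 1·-3 + 1·-1 + 2·2 = 0
  col t1: 3·0 + 1·2 + 1·0 + 2·-1 = 0
  col t2: 3·0 + 1·-1 + 1·1 + 2·0 = 0
  col t3: 3·-1 + 1·3 + 1·0 + 2·0 = 0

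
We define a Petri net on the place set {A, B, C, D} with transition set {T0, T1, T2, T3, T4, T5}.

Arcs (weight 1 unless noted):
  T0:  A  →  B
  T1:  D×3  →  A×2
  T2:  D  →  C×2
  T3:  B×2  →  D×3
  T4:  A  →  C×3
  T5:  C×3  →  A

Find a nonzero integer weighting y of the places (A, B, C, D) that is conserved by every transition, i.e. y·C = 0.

Incidence matrix C (rows=places, cols=transitions):
       T0   T1   T2   T3   T4   T5
    A  -1    2    0    0   -1    1
    B   1    0    0   -2    0    0
    C   0    0    2    0    3   -3
    D   0   -3   -1    3    0    0

Candidate y = [3, 3, 1, 2]; check y·C column-wise:
  col T0: 3·-1 + 3·1 + 1·0 + 2·0 = 0
  col T1: 3·2 + 3·0 + 1·0 + 2·-3 = 0
  col T2: 3·0 + 3·0 + 1·2 + 2·-1 = 0
  col T3: 3·0 + 3·-2 + 1·0 + 2·3 = 0
  col T4: 3·-1 + 3·0 + 1·3 + 2·0 = 0
  col T5: 3·1 + 3·0 + 1·-3 + 2·0 = 0

y = (A:3, B:3, C:1, D:2)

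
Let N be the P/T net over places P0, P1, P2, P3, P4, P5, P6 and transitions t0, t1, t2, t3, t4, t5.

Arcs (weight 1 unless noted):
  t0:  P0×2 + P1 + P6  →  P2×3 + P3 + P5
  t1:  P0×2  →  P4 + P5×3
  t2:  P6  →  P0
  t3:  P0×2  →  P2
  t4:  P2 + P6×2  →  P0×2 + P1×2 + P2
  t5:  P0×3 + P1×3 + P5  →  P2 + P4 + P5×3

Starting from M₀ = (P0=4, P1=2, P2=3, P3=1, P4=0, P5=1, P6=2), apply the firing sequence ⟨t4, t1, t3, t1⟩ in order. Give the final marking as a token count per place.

step 1: fire t4:  (P0=4, P1=2, P2=3, P3=1, P4=0, P5=1, P6=2) → (P0=6, P1=4, P2=3, P3=1, P4=0, P5=1, P6=0)
step 2: fire t1:  (P0=6, P1=4, P2=3, P3=1, P4=0, P5=1, P6=0) → (P0=4, P1=4, P2=3, P3=1, P4=1, P5=4, P6=0)
step 3: fire t3:  (P0=4, P1=4, P2=3, P3=1, P4=1, P5=4, P6=0) → (P0=2, P1=4, P2=4, P3=1, P4=1, P5=4, P6=0)
step 4: fire t1:  (P0=2, P1=4, P2=4, P3=1, P4=1, P5=4, P6=0) → (P0=0, P1=4, P2=4, P3=1, P4=2, P5=7, P6=0)

(P0=0, P1=4, P2=4, P3=1, P4=2, P5=7, P6=0)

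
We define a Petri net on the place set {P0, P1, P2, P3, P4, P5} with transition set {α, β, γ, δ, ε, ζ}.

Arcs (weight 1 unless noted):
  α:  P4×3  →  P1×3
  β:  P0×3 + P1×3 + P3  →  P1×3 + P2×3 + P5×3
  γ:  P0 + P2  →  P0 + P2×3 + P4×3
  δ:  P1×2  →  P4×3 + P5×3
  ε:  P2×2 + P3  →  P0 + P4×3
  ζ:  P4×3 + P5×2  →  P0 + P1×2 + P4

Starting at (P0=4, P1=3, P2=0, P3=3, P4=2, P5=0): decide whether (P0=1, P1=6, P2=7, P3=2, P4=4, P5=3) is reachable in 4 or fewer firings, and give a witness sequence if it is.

depth 0: 1 marking
depth 1: 3 markings reached so far
depth 2: 8 markings reached so far
depth 3: 21 markings reached so far
depth 4: 45 markings reached so far
target is not among the 45 markings reachable within 4 steps

NO — not reachable within 4 firings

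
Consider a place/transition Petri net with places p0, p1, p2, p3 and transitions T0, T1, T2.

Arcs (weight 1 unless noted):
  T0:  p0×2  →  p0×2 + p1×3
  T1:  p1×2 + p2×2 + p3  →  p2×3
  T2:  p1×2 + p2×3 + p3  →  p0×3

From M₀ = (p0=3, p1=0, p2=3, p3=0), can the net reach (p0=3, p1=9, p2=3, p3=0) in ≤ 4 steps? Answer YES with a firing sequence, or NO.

step 1: fire T0:  (p0=3, p1=0, p2=3, p3=0) → (p0=3, p1=3, p2=3, p3=0)
step 2: fire T0:  (p0=3, p1=3, p2=3, p3=0) → (p0=3, p1=6, p2=3, p3=0)
step 3: fire T0:  (p0=3, p1=6, p2=3, p3=0) → (p0=3, p1=9, p2=3, p3=0)

YES — reachable via ⟨T0, T0, T0⟩ (3 firings)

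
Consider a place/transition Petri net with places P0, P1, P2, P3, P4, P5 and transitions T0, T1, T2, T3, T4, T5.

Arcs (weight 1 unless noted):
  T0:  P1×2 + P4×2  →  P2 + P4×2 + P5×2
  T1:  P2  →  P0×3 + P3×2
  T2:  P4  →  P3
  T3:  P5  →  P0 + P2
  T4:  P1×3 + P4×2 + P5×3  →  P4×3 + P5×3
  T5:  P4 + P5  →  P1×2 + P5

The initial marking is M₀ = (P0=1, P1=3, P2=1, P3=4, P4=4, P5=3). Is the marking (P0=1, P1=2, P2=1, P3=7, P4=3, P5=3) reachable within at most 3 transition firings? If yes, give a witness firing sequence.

NO — not reachable within 3 firings

depth 0: 1 marking
depth 1: 7 markings reached so far
depth 2: 24 markings reached so far
depth 3: 62 markings reached so far
target is not among the 62 markings reachable within 3 steps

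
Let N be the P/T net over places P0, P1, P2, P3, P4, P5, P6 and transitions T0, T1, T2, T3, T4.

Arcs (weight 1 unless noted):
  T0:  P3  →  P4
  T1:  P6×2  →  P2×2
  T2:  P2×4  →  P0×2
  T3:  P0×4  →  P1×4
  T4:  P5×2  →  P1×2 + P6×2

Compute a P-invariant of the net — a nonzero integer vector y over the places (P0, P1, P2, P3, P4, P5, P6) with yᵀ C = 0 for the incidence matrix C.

Incidence matrix C (rows=places, cols=transitions):
       T0   T1   T2   T3   T4
   P0   0    0    2   -4    0
   P1   0    0    0    4    2
   P2   0    2   -4    0    0
   P3  -1    0    0    0    0
   P4   1    0    0    0    0
   P5   0    0    0    0   -2
   P6   0   -2    0    0    2

Candidate y = [0, 0, 0, 1, 1, 0, 0]; check y·C column-wise:
  col T0: 1·-1 + 1·1 = 0
  col T1: 0·2 + 1·0 + 1·0 + 0·-2 = 0
  col T2: 0·2 + 0·-4 + 1·0 + 1·0 = 0
  col T3: 0·-4 + 0·4 + 1·0 + 1·0 = 0
  col T4: 0·2 + 1·0 + 1·0 + 0·-2 + 0·2 = 0

y = (P0:0, P1:0, P2:0, P3:1, P4:1, P5:0, P6:0)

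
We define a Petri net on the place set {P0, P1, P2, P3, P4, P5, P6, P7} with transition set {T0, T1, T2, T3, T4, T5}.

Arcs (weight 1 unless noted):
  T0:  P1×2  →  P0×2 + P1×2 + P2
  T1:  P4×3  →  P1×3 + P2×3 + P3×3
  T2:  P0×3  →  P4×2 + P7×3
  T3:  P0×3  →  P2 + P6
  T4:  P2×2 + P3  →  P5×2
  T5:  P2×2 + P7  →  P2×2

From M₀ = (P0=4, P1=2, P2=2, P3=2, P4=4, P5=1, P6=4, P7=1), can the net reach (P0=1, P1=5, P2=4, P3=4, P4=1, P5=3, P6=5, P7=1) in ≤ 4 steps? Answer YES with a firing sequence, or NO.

YES — reachable via ⟨T1, T3, T4⟩ (3 firings)

step 1: fire T1:  (P0=4, P1=2, P2=2, P3=2, P4=4, P5=1, P6=4, P7=1) → (P0=4, P1=5, P2=5, P3=5, P4=1, P5=1, P6=4, P7=1)
step 2: fire T3:  (P0=4, P1=5, P2=5, P3=5, P4=1, P5=1, P6=4, P7=1) → (P0=1, P1=5, P2=6, P3=5, P4=1, P5=1, P6=5, P7=1)
step 3: fire T4:  (P0=1, P1=5, P2=6, P3=5, P4=1, P5=1, P6=5, P7=1) → (P0=1, P1=5, P2=4, P3=4, P4=1, P5=3, P6=5, P7=1)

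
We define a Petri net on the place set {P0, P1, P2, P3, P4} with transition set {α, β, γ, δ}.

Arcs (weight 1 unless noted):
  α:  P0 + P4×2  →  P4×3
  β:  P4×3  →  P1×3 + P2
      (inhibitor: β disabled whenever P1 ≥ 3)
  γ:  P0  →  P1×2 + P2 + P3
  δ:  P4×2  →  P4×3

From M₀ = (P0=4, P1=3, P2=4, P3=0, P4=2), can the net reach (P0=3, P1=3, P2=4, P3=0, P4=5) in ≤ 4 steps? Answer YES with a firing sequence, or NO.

YES — reachable via ⟨α, δ, δ⟩ (3 firings)

step 1: fire α:  (P0=4, P1=3, P2=4, P3=0, P4=2) → (P0=3, P1=3, P2=4, P3=0, P4=3)
step 2: fire δ:  (P0=3, P1=3, P2=4, P3=0, P4=3) → (P0=3, P1=3, P2=4, P3=0, P4=4)
step 3: fire δ:  (P0=3, P1=3, P2=4, P3=0, P4=4) → (P0=3, P1=3, P2=4, P3=0, P4=5)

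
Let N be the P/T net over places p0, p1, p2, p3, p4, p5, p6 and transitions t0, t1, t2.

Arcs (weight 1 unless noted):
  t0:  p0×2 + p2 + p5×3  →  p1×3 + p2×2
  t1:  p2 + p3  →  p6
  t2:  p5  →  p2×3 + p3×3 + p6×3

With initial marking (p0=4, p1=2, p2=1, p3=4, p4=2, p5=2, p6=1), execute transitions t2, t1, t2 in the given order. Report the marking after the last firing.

step 1: fire t2:  (p0=4, p1=2, p2=1, p3=4, p4=2, p5=2, p6=1) → (p0=4, p1=2, p2=4, p3=7, p4=2, p5=1, p6=4)
step 2: fire t1:  (p0=4, p1=2, p2=4, p3=7, p4=2, p5=1, p6=4) → (p0=4, p1=2, p2=3, p3=6, p4=2, p5=1, p6=5)
step 3: fire t2:  (p0=4, p1=2, p2=3, p3=6, p4=2, p5=1, p6=5) → (p0=4, p1=2, p2=6, p3=9, p4=2, p5=0, p6=8)

(p0=4, p1=2, p2=6, p3=9, p4=2, p5=0, p6=8)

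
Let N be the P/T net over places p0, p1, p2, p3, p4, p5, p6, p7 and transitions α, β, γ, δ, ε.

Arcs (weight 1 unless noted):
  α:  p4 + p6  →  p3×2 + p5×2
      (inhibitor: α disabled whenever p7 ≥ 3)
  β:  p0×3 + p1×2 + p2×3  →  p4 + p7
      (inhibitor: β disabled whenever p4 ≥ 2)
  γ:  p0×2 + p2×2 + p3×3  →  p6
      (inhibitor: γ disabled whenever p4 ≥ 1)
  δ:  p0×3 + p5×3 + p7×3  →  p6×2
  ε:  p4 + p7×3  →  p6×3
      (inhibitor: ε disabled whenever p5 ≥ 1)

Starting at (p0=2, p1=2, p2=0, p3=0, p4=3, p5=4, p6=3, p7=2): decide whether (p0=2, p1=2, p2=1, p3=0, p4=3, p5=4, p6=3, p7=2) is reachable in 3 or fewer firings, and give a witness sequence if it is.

NO — not reachable within 3 firings

depth 0: 1 marking
depth 1: 2 markings reached so far
depth 2: 3 markings reached so far
depth 3: 4 markings reached so far
target is not among the 4 markings reachable within 3 steps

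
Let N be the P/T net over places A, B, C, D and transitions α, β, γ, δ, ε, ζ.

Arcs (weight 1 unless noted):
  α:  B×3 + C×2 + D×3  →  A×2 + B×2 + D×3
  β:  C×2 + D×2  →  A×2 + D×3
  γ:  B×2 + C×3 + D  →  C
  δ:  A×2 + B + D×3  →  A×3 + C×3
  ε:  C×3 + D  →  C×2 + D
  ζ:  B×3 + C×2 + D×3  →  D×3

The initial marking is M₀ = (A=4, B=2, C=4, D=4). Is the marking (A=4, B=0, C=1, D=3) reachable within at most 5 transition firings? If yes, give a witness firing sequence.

step 1: fire ε:  (A=4, B=2, C=4, D=4) → (A=4, B=2, C=3, D=4)
step 2: fire γ:  (A=4, B=2, C=3, D=4) → (A=4, B=0, C=1, D=3)

YES — reachable via ⟨ε, γ⟩ (2 firings)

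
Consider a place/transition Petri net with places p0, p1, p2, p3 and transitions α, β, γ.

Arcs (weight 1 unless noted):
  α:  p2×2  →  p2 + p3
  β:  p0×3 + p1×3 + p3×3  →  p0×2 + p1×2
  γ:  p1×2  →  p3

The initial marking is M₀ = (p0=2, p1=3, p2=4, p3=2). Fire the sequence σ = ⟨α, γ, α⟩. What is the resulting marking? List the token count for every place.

(p0=2, p1=1, p2=2, p3=5)

step 1: fire α:  (p0=2, p1=3, p2=4, p3=2) → (p0=2, p1=3, p2=3, p3=3)
step 2: fire γ:  (p0=2, p1=3, p2=3, p3=3) → (p0=2, p1=1, p2=3, p3=4)
step 3: fire α:  (p0=2, p1=1, p2=3, p3=4) → (p0=2, p1=1, p2=2, p3=5)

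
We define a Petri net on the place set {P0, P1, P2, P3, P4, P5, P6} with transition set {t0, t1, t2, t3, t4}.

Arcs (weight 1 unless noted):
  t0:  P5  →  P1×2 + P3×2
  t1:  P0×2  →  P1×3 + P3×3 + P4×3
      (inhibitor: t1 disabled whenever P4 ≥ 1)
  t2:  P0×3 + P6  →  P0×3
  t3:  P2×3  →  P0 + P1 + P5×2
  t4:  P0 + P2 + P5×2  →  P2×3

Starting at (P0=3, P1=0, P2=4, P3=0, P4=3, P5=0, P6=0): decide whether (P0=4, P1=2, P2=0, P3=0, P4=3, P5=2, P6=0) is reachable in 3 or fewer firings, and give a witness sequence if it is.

step 1: fire t3:  (P0=3, P1=0, P2=4, P3=0, P4=3, P5=0, P6=0) → (P0=4, P1=1, P2=1, P3=0, P4=3, P5=2, P6=0)
step 2: fire t4:  (P0=4, P1=1, P2=1, P3=0, P4=3, P5=2, P6=0) → (P0=3, P1=1, P2=3, P3=0, P4=3, P5=0, P6=0)
step 3: fire t3:  (P0=3, P1=1, P2=3, P3=0, P4=3, P5=0, P6=0) → (P0=4, P1=2, P2=0, P3=0, P4=3, P5=2, P6=0)

YES — reachable via ⟨t3, t4, t3⟩ (3 firings)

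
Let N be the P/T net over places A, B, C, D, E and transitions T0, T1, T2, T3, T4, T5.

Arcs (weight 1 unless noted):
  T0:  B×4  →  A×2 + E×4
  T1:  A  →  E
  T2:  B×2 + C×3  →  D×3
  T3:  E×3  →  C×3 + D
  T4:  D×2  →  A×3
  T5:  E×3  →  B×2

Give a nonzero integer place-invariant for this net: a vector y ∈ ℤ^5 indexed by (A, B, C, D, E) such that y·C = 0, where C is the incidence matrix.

Incidence matrix C (rows=places, cols=transitions):
       T0   T1   T2   T3   T4   T5
    A   2   -1    0    0    3    0
    B  -4    0   -2    0    0    2
    C   0    0   -3    3    0    0
    D   0    0    3    1   -2    0
    E   4    1    0   -3    0   -3

Candidate y = [2, 3, 1, 3, 2]; check y·C column-wise:
  col T0: 2·2 + 3·-4 + 1·0 + 3·0 + 2·4 = 0
  col T1: 2·-1 + 3·0 + 1·0 + 3·0 + 2·1 = 0
  col T2: 2·0 + 3·-2 + 1·-3 + 3·3 + 2·0 = 0
  col T3: 2·0 + 3·0 + 1·3 + 3·1 + 2·-3 = 0
  col T4: 2·3 + 3·0 + 1·0 + 3·-2 + 2·0 = 0
  col T5: 2·0 + 3·2 + 1·0 + 3·0 + 2·-3 = 0

y = (A:2, B:3, C:1, D:3, E:2)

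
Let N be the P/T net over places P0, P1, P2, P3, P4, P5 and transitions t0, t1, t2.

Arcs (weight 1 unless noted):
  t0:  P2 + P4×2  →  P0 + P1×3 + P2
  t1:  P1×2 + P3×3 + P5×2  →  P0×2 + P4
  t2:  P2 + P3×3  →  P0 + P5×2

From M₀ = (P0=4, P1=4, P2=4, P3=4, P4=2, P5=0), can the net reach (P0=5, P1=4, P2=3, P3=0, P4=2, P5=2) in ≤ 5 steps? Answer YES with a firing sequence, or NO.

depth 0: 1 marking
depth 1: 3 markings reached so far
depth 2: 4 markings reached so far
depth 3: 4 markings reached so far
(frontier empty at depth 3; search complete)
target is not among the 4 markings reachable within 5 steps

NO — not reachable within 5 firings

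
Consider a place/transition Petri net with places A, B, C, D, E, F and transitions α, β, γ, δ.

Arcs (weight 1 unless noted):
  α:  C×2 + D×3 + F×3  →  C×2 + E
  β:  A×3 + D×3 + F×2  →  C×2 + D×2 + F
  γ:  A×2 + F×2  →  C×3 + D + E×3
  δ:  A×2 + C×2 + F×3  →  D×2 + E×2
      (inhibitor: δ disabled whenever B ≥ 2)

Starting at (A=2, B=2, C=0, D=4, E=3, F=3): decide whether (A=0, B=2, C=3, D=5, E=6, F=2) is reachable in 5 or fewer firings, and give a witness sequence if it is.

depth 0: 1 marking
depth 1: 2 markings reached so far
depth 2: 2 markings reached so far
(frontier empty at depth 2; search complete)
target is not among the 2 markings reachable within 5 steps

NO — not reachable within 5 firings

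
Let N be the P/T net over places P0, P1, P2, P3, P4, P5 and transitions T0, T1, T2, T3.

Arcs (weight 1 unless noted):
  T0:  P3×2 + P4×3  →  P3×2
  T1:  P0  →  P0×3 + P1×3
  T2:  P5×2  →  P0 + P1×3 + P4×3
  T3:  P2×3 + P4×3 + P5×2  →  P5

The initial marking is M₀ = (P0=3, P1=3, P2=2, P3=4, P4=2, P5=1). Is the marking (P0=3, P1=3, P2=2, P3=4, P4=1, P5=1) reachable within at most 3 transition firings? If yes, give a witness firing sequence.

depth 0: 1 marking
depth 1: 2 markings reached so far
depth 2: 3 markings reached so far
depth 3: 4 markings reached so far
target is not among the 4 markings reachable within 3 steps

NO — not reachable within 3 firings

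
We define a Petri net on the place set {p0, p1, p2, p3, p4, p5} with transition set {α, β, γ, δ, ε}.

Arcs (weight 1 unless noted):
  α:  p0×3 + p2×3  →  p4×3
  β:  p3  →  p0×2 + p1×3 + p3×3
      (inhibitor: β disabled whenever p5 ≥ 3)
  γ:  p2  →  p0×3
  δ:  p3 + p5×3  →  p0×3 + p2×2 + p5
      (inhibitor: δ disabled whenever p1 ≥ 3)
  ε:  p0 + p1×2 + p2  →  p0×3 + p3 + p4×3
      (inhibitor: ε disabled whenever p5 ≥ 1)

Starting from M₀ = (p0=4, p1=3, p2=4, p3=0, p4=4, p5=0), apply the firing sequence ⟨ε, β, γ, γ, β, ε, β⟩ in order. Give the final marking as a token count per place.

(p0=20, p1=8, p2=0, p3=8, p4=10, p5=0)

step 1: fire ε:  (p0=4, p1=3, p2=4, p3=0, p4=4, p5=0) → (p0=6, p1=1, p2=3, p3=1, p4=7, p5=0)
step 2: fire β:  (p0=6, p1=1, p2=3, p3=1, p4=7, p5=0) → (p0=8, p1=4, p2=3, p3=3, p4=7, p5=0)
step 3: fire γ:  (p0=8, p1=4, p2=3, p3=3, p4=7, p5=0) → (p0=11, p1=4, p2=2, p3=3, p4=7, p5=0)
step 4: fire γ:  (p0=11, p1=4, p2=2, p3=3, p4=7, p5=0) → (p0=14, p1=4, p2=1, p3=3, p4=7, p5=0)
step 5: fire β:  (p0=14, p1=4, p2=1, p3=3, p4=7, p5=0) → (p0=16, p1=7, p2=1, p3=5, p4=7, p5=0)
step 6: fire ε:  (p0=16, p1=7, p2=1, p3=5, p4=7, p5=0) → (p0=18, p1=5, p2=0, p3=6, p4=10, p5=0)
step 7: fire β:  (p0=18, p1=5, p2=0, p3=6, p4=10, p5=0) → (p0=20, p1=8, p2=0, p3=8, p4=10, p5=0)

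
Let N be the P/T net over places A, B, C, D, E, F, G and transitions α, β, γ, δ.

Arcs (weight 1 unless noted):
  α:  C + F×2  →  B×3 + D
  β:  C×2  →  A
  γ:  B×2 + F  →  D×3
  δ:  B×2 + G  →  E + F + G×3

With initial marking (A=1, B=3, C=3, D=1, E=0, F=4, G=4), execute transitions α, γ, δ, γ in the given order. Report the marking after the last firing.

(A=1, B=0, C=2, D=8, E=1, F=1, G=6)

step 1: fire α:  (A=1, B=3, C=3, D=1, E=0, F=4, G=4) → (A=1, B=6, C=2, D=2, E=0, F=2, G=4)
step 2: fire γ:  (A=1, B=6, C=2, D=2, E=0, F=2, G=4) → (A=1, B=4, C=2, D=5, E=0, F=1, G=4)
step 3: fire δ:  (A=1, B=4, C=2, D=5, E=0, F=1, G=4) → (A=1, B=2, C=2, D=5, E=1, F=2, G=6)
step 4: fire γ:  (A=1, B=2, C=2, D=5, E=1, F=2, G=6) → (A=1, B=0, C=2, D=8, E=1, F=1, G=6)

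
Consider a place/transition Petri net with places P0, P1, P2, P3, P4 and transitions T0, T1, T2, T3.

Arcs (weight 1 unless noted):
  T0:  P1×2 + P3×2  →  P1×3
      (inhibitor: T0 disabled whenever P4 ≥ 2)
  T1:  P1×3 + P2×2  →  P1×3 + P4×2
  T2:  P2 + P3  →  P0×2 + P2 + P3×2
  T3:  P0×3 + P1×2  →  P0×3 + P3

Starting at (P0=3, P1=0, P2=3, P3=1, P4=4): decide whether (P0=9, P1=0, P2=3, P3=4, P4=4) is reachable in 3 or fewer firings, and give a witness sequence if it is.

YES — reachable via ⟨T2, T2, T2⟩ (3 firings)

step 1: fire T2:  (P0=3, P1=0, P2=3, P3=1, P4=4) → (P0=5, P1=0, P2=3, P3=2, P4=4)
step 2: fire T2:  (P0=5, P1=0, P2=3, P3=2, P4=4) → (P0=7, P1=0, P2=3, P3=3, P4=4)
step 3: fire T2:  (P0=7, P1=0, P2=3, P3=3, P4=4) → (P0=9, P1=0, P2=3, P3=4, P4=4)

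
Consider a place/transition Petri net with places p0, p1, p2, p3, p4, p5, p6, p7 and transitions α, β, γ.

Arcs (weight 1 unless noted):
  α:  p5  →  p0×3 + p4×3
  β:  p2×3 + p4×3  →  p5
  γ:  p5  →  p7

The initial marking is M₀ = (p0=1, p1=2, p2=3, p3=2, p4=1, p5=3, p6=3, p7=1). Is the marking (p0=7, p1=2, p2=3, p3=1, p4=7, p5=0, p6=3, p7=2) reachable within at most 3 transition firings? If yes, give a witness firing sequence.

depth 0: 1 marking
depth 1: 3 markings reached so far
depth 2: 7 markings reached so far
depth 3: 13 markings reached so far
target is not among the 13 markings reachable within 3 steps

NO — not reachable within 3 firings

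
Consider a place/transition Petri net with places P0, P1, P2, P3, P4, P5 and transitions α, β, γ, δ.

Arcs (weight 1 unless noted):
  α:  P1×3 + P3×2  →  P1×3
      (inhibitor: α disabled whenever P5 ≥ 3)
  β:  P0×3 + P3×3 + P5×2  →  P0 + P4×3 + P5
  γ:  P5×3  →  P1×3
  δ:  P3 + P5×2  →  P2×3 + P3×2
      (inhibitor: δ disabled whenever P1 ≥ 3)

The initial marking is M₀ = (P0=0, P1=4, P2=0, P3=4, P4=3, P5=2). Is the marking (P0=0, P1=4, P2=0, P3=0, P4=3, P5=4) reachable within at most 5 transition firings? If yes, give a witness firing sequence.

NO — not reachable within 5 firings

depth 0: 1 marking
depth 1: 2 markings reached so far
depth 2: 3 markings reached so far
depth 3: 3 markings reached so far
(frontier empty at depth 3; search complete)
target is not among the 3 markings reachable within 5 steps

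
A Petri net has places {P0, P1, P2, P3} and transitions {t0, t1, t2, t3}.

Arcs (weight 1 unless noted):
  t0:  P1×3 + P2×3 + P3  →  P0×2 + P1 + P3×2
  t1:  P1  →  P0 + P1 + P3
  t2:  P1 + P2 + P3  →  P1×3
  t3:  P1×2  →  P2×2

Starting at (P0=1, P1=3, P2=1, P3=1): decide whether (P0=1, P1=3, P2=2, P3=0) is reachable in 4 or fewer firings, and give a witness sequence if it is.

YES — reachable via ⟨t2, t3⟩ (2 firings)

step 1: fire t2:  (P0=1, P1=3, P2=1, P3=1) → (P0=1, P1=5, P2=0, P3=0)
step 2: fire t3:  (P0=1, P1=5, P2=0, P3=0) → (P0=1, P1=3, P2=2, P3=0)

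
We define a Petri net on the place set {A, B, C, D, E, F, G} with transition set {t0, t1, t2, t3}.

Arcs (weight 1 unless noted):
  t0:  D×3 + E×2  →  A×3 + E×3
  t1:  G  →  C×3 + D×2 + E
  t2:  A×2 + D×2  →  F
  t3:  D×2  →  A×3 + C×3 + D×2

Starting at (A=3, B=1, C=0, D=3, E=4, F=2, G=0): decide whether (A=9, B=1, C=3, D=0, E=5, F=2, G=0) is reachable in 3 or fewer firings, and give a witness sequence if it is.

YES — reachable via ⟨t3, t0⟩ (2 firings)

step 1: fire t3:  (A=3, B=1, C=0, D=3, E=4, F=2, G=0) → (A=6, B=1, C=3, D=3, E=4, F=2, G=0)
step 2: fire t0:  (A=6, B=1, C=3, D=3, E=4, F=2, G=0) → (A=9, B=1, C=3, D=0, E=5, F=2, G=0)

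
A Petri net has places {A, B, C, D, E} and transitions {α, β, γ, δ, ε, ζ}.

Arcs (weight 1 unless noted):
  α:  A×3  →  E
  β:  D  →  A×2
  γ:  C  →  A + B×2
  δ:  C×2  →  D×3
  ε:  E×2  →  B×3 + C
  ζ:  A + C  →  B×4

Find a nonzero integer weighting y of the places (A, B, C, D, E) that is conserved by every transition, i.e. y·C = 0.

y = (A:1, B:1, C:3, D:2, E:3)

Incidence matrix C (rows=places, cols=transitions):
        α    β    γ    δ    ε    ζ
    A  -3    2    1    0    0   -1
    B   0    0    2    0    3    4
    C   0    0   -1   -2    1   -1
    D   0   -1    0    3    0    0
    E   1    0    0    0   -2    0

Candidate y = [1, 1, 3, 2, 3]; check y·C column-wise:
  col α: 1·-3 + 1·0 + 3·0 + 2·0 + 3·1 = 0
  col β: 1·2 + 1·0 + 3·0 + 2·-1 + 3·0 = 0
  col γ: 1·1 + 1·2 + 3·-1 + 2·0 + 3·0 = 0
  col δ: 1·0 + 1·0 + 3·-2 + 2·3 + 3·0 = 0
  col ε: 1·0 + 1·3 + 3·1 + 2·0 + 3·-2 = 0
  col ζ: 1·-1 + 1·4 + 3·-1 + 2·0 + 3·0 = 0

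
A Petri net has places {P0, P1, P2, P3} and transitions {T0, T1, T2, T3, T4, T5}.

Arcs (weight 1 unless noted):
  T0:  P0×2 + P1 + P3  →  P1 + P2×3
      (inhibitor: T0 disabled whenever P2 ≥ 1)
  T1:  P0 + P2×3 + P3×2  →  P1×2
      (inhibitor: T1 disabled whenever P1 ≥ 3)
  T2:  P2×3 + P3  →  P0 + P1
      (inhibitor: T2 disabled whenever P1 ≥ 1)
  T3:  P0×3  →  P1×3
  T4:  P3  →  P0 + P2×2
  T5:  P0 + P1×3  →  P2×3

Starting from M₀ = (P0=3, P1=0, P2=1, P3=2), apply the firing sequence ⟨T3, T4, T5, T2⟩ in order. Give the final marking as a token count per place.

step 1: fire T3:  (P0=3, P1=0, P2=1, P3=2) → (P0=0, P1=3, P2=1, P3=2)
step 2: fire T4:  (P0=0, P1=3, P2=1, P3=2) → (P0=1, P1=3, P2=3, P3=1)
step 3: fire T5:  (P0=1, P1=3, P2=3, P3=1) → (P0=0, P1=0, P2=6, P3=1)
step 4: fire T2:  (P0=0, P1=0, P2=6, P3=1) → (P0=1, P1=1, P2=3, P3=0)

(P0=1, P1=1, P2=3, P3=0)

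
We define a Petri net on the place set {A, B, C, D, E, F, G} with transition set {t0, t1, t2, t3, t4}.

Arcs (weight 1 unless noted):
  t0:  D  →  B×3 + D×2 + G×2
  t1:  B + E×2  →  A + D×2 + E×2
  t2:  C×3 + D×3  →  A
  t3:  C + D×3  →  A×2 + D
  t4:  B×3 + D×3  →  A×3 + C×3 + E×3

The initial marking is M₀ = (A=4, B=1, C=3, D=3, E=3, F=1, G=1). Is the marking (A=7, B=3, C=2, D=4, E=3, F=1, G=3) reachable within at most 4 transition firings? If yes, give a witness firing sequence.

step 1: fire t0:  (A=4, B=1, C=3, D=3, E=3, F=1, G=1) → (A=4, B=4, C=3, D=4, E=3, F=1, G=3)
step 2: fire t1:  (A=4, B=4, C=3, D=4, E=3, F=1, G=3) → (A=5, B=3, C=3, D=6, E=3, F=1, G=3)
step 3: fire t3:  (A=5, B=3, C=3, D=6, E=3, F=1, G=3) → (A=7, B=3, C=2, D=4, E=3, F=1, G=3)

YES — reachable via ⟨t0, t1, t3⟩ (3 firings)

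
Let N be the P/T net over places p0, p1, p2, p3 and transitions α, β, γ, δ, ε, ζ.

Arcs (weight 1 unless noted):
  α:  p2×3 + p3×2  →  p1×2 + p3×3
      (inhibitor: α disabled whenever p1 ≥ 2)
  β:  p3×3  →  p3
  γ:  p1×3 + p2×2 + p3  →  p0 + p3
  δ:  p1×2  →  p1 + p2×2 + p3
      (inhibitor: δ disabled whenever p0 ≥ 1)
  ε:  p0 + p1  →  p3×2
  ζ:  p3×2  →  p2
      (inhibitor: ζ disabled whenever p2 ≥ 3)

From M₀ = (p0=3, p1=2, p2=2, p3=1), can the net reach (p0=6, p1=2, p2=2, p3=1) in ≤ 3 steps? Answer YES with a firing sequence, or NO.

depth 0: 1 marking
depth 1: 2 markings reached so far
depth 2: 5 markings reached so far
depth 3: 7 markings reached so far
target is not among the 7 markings reachable within 3 steps

NO — not reachable within 3 firings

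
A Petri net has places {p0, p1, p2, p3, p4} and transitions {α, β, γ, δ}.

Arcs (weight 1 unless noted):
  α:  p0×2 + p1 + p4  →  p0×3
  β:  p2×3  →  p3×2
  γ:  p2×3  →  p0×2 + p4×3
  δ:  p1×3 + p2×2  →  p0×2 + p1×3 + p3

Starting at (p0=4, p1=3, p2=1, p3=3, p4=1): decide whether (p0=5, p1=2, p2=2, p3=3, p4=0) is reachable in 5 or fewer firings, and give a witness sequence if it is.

depth 0: 1 marking
depth 1: 2 markings reached so far
depth 2: 2 markings reached so far
(frontier empty at depth 2; search complete)
target is not among the 2 markings reachable within 5 steps

NO — not reachable within 5 firings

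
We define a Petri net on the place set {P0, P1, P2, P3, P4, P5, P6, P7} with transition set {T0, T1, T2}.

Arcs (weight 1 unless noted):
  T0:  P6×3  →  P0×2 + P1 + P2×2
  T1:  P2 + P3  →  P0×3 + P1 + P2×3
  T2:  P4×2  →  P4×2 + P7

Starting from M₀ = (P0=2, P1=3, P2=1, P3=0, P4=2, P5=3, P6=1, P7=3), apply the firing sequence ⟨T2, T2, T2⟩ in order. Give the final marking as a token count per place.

step 1: fire T2:  (P0=2, P1=3, P2=1, P3=0, P4=2, P5=3, P6=1, P7=3) → (P0=2, P1=3, P2=1, P3=0, P4=2, P5=3, P6=1, P7=4)
step 2: fire T2:  (P0=2, P1=3, P2=1, P3=0, P4=2, P5=3, P6=1, P7=4) → (P0=2, P1=3, P2=1, P3=0, P4=2, P5=3, P6=1, P7=5)
step 3: fire T2:  (P0=2, P1=3, P2=1, P3=0, P4=2, P5=3, P6=1, P7=5) → (P0=2, P1=3, P2=1, P3=0, P4=2, P5=3, P6=1, P7=6)

(P0=2, P1=3, P2=1, P3=0, P4=2, P5=3, P6=1, P7=6)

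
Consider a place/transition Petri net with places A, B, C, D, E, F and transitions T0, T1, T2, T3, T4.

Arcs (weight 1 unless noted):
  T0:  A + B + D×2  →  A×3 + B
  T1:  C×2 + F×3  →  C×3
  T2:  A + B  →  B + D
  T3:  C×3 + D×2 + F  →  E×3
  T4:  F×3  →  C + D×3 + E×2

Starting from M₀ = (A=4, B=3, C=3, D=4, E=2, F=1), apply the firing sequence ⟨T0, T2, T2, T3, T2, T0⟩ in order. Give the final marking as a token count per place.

step 1: fire T0:  (A=4, B=3, C=3, D=4, E=2, F=1) → (A=6, B=3, C=3, D=2, E=2, F=1)
step 2: fire T2:  (A=6, B=3, C=3, D=2, E=2, F=1) → (A=5, B=3, C=3, D=3, E=2, F=1)
step 3: fire T2:  (A=5, B=3, C=3, D=3, E=2, F=1) → (A=4, B=3, C=3, D=4, E=2, F=1)
step 4: fire T3:  (A=4, B=3, C=3, D=4, E=2, F=1) → (A=4, B=3, C=0, D=2, E=5, F=0)
step 5: fire T2:  (A=4, B=3, C=0, D=2, E=5, F=0) → (A=3, B=3, C=0, D=3, E=5, F=0)
step 6: fire T0:  (A=3, B=3, C=0, D=3, E=5, F=0) → (A=5, B=3, C=0, D=1, E=5, F=0)

(A=5, B=3, C=0, D=1, E=5, F=0)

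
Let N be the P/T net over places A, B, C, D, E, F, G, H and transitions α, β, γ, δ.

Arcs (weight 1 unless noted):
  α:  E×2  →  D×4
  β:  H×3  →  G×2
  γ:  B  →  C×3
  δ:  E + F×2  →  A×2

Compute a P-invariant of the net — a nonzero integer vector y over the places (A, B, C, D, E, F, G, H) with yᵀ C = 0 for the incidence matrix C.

y = (A:0, B:3, C:1, D:0, E:0, F:0, G:0, H:0)

Incidence matrix C (rows=places, cols=transitions):
        α    β    γ    δ
    A   0    0    0    2
    B   0    0   -1    0
    C   0    0    3    0
    D   4    0    0    0
    E  -2    0    0   -1
    F   0    0    0   -2
    G   0    2    0    0
    H   0   -3    0    0

Candidate y = [0, 3, 1, 0, 0, 0, 0, 0]; check y·C column-wise:
  col α: 3·0 + 1·0 + 0·4 + 0·-2 = 0
  col β: 3·0 + 1·0 + 0·2 + 0·-3 = 0
  col γ: 3·-1 + 1·3 = 0
  col δ: 0·2 + 3·0 + 1·0 + 0·-1 + 0·-2 = 0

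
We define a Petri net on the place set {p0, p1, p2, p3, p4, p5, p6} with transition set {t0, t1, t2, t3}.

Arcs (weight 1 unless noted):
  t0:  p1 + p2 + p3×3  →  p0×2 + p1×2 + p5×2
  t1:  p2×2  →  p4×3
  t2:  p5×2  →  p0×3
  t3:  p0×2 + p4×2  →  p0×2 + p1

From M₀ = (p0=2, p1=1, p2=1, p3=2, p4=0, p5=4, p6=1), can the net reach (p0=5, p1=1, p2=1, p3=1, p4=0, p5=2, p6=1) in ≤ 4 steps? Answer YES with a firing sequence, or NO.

depth 0: 1 marking
depth 1: 2 markings reached so far
depth 2: 3 markings reached so far
depth 3: 3 markings reached so far
(frontier empty at depth 3; search complete)
target is not among the 3 markings reachable within 4 steps

NO — not reachable within 4 firings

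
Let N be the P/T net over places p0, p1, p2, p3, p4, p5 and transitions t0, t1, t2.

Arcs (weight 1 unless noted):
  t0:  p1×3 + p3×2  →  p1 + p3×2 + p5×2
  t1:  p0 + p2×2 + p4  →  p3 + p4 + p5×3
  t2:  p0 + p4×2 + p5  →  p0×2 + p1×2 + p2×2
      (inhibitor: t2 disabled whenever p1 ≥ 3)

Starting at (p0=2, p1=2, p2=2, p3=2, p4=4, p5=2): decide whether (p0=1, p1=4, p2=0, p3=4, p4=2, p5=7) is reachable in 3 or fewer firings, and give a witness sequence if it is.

YES — reachable via ⟨t1, t2, t1⟩ (3 firings)

step 1: fire t1:  (p0=2, p1=2, p2=2, p3=2, p4=4, p5=2) → (p0=1, p1=2, p2=0, p3=3, p4=4, p5=5)
step 2: fire t2:  (p0=1, p1=2, p2=0, p3=3, p4=4, p5=5) → (p0=2, p1=4, p2=2, p3=3, p4=2, p5=4)
step 3: fire t1:  (p0=2, p1=4, p2=2, p3=3, p4=2, p5=4) → (p0=1, p1=4, p2=0, p3=4, p4=2, p5=7)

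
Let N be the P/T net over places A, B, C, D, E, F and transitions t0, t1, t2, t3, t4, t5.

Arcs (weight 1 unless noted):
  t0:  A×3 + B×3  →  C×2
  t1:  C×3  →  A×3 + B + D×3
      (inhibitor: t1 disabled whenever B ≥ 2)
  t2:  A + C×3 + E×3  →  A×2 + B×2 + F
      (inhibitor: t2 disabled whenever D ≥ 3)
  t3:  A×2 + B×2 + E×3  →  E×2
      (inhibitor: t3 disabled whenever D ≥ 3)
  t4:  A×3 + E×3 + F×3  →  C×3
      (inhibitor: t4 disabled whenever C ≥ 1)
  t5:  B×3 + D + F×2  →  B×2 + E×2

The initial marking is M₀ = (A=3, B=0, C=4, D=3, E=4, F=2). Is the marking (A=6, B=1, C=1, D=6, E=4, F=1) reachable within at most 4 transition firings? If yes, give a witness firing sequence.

depth 0: 1 marking
depth 1: 2 markings reached so far
depth 2: 2 markings reached so far
(frontier empty at depth 2; search complete)
target is not among the 2 markings reachable within 4 steps

NO — not reachable within 4 firings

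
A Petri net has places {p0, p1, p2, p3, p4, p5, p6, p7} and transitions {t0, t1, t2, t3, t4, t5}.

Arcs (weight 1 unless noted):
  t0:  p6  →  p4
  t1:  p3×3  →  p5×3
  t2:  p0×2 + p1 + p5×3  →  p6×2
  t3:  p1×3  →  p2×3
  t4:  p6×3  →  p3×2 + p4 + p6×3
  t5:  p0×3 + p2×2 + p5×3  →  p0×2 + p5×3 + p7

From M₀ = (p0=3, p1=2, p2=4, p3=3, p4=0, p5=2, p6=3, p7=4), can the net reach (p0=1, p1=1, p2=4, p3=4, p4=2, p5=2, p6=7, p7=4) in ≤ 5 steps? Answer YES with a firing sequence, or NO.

NO — not reachable within 5 firings

depth 0: 1 marking
depth 1: 4 markings reached so far
depth 2: 11 markings reached so far
depth 3: 23 markings reached so far
depth 4: 40 markings reached so far
depth 5: 63 markings reached so far
target is not among the 63 markings reachable within 5 steps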